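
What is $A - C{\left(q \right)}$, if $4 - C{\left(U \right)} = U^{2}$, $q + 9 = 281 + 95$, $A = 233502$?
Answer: $368187$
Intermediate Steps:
$q = 367$ ($q = -9 + \left(281 + 95\right) = -9 + 376 = 367$)
$C{\left(U \right)} = 4 - U^{2}$
$A - C{\left(q \right)} = 233502 - \left(4 - 367^{2}\right) = 233502 - \left(4 - 134689\right) = 233502 - -134685 = 233502 + 134685 = 368187$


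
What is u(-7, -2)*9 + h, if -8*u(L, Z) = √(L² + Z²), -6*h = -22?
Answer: 11/3 - 9*√53/8 ≈ -4.5235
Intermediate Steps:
h = 11/3 (h = -⅙*(-22) = 11/3 ≈ 3.6667)
u(L, Z) = -√(L² + Z²)/8
u(-7, -2)*9 + h = -√((-7)² + (-2)²)/8*9 + 11/3 = -√(49 + 4)/8*9 + 11/3 = -√53/8*9 + 11/3 = -9*√53/8 + 11/3 = 11/3 - 9*√53/8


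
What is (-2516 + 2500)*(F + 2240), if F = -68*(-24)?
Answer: -61952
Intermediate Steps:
F = 1632
(-2516 + 2500)*(F + 2240) = (-2516 + 2500)*(1632 + 2240) = -16*3872 = -61952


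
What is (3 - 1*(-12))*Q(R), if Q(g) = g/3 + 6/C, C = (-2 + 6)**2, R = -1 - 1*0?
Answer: 5/8 ≈ 0.62500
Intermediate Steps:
R = -1 (R = -1 + 0 = -1)
C = 16 (C = 4**2 = 16)
Q(g) = 3/8 + g/3 (Q(g) = g/3 + 6/16 = g*(1/3) + 6*(1/16) = g/3 + 3/8 = 3/8 + g/3)
(3 - 1*(-12))*Q(R) = (3 - 1*(-12))*(3/8 + (1/3)*(-1)) = (3 + 12)*(3/8 - 1/3) = 15*(1/24) = 5/8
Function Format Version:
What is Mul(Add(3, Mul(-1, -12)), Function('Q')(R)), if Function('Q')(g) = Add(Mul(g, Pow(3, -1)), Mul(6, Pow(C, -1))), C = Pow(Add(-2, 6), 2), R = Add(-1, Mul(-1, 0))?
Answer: Rational(5, 8) ≈ 0.62500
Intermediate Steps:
R = -1 (R = Add(-1, 0) = -1)
C = 16 (C = Pow(4, 2) = 16)
Function('Q')(g) = Add(Rational(3, 8), Mul(Rational(1, 3), g)) (Function('Q')(g) = Add(Mul(g, Pow(3, -1)), Mul(6, Pow(16, -1))) = Add(Mul(g, Rational(1, 3)), Mul(6, Rational(1, 16))) = Add(Mul(Rational(1, 3), g), Rational(3, 8)) = Add(Rational(3, 8), Mul(Rational(1, 3), g)))
Mul(Add(3, Mul(-1, -12)), Function('Q')(R)) = Mul(Add(3, Mul(-1, -12)), Add(Rational(3, 8), Mul(Rational(1, 3), -1))) = Mul(Add(3, 12), Add(Rational(3, 8), Rational(-1, 3))) = Mul(15, Rational(1, 24)) = Rational(5, 8)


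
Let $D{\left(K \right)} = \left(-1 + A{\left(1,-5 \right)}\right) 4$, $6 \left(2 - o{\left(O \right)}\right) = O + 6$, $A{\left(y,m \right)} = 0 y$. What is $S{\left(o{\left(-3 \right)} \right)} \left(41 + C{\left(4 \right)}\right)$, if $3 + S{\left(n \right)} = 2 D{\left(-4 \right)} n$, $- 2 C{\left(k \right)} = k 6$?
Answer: $-435$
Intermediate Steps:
$A{\left(y,m \right)} = 0$
$C{\left(k \right)} = - 3 k$ ($C{\left(k \right)} = - \frac{k 6}{2} = - \frac{6 k}{2} = - 3 k$)
$o{\left(O \right)} = 1 - \frac{O}{6}$ ($o{\left(O \right)} = 2 - \frac{O + 6}{6} = 2 - \frac{6 + O}{6} = 2 - \left(1 + \frac{O}{6}\right) = 1 - \frac{O}{6}$)
$D{\left(K \right)} = -4$ ($D{\left(K \right)} = \left(-1 + 0\right) 4 = \left(-1\right) 4 = -4$)
$S{\left(n \right)} = -3 - 8 n$ ($S{\left(n \right)} = -3 + 2 \left(-4\right) n = -3 - 8 n$)
$S{\left(o{\left(-3 \right)} \right)} \left(41 + C{\left(4 \right)}\right) = \left(-3 - 8 \left(1 - - \frac{1}{2}\right)\right) \left(41 - 12\right) = \left(-3 - 8 \left(1 + \frac{1}{2}\right)\right) \left(41 - 12\right) = \left(-3 - 12\right) 29 = \left(-15\right) 29 = -435$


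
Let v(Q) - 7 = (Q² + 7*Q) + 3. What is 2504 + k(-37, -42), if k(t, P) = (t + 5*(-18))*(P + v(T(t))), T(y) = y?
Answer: -134402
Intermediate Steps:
v(Q) = 10 + Q² + 7*Q (v(Q) = 7 + ((Q² + 7*Q) + 3) = 7 + (3 + Q² + 7*Q) = 10 + Q² + 7*Q)
k(t, P) = (-90 + t)*(10 + P + t² + 7*t) (k(t, P) = (t + 5*(-18))*(P + (10 + t² + 7*t)) = (t - 90)*(10 + P + t² + 7*t) = (-90 + t)*(10 + P + t² + 7*t))
2504 + k(-37, -42) = 2504 + (-900 + (-37)³ - 620*(-37) - 90*(-42) - 83*(-37)² - 42*(-37)) = 2504 + (-900 - 50653 + 22940 + 3780 - 83*1369 + 1554) = 2504 + (-900 - 50653 + 22940 + 3780 - 113627 + 1554) = 2504 - 136906 = -134402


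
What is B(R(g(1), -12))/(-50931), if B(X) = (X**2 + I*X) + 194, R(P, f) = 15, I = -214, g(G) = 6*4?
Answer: 2791/50931 ≈ 0.054800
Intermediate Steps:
g(G) = 24
B(X) = 194 + X**2 - 214*X (B(X) = (X**2 - 214*X) + 194 = 194 + X**2 - 214*X)
B(R(g(1), -12))/(-50931) = (194 + 15**2 - 214*15)/(-50931) = (194 + 225 - 3210)*(-1/50931) = -2791*(-1/50931) = 2791/50931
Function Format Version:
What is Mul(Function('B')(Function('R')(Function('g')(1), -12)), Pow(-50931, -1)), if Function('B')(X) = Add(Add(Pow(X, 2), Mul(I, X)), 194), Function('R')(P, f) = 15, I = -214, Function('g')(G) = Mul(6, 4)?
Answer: Rational(2791, 50931) ≈ 0.054800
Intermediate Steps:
Function('g')(G) = 24
Function('B')(X) = Add(194, Pow(X, 2), Mul(-214, X)) (Function('B')(X) = Add(Add(Pow(X, 2), Mul(-214, X)), 194) = Add(194, Pow(X, 2), Mul(-214, X)))
Mul(Function('B')(Function('R')(Function('g')(1), -12)), Pow(-50931, -1)) = Mul(Add(194, Pow(15, 2), Mul(-214, 15)), Pow(-50931, -1)) = Mul(Add(194, 225, -3210), Rational(-1, 50931)) = Mul(-2791, Rational(-1, 50931)) = Rational(2791, 50931)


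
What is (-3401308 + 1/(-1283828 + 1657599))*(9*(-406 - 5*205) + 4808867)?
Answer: -6097188906948222396/373771 ≈ -1.6313e+13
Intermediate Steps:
(-3401308 + 1/(-1283828 + 1657599))*(9*(-406 - 5*205) + 4808867) = (-3401308 + 1/373771)*(9*(-406 - 1025) + 4808867) = (-3401308 + 1/373771)*(9*(-1431) + 4808867) = -1271310292467*(-12879 + 4808867)/373771 = -1271310292467/373771*4795988 = -6097188906948222396/373771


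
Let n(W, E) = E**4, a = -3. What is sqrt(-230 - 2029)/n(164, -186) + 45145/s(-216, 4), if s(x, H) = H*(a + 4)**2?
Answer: 45145/4 + I*sqrt(251)/398961072 ≈ 11286.0 + 3.9711e-8*I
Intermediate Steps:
s(x, H) = H (s(x, H) = H*(-3 + 4)**2 = H*1**2 = H*1 = H)
sqrt(-230 - 2029)/n(164, -186) + 45145/s(-216, 4) = sqrt(-230 - 2029)/((-186)**4) + 45145/4 = sqrt(-2259)/1196883216 + 45145*(1/4) = (3*I*sqrt(251))*(1/1196883216) + 45145/4 = I*sqrt(251)/398961072 + 45145/4 = 45145/4 + I*sqrt(251)/398961072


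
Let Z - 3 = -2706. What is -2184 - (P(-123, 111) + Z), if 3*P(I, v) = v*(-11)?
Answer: 926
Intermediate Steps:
Z = -2703 (Z = 3 - 2706 = -2703)
P(I, v) = -11*v/3 (P(I, v) = (v*(-11))/3 = (-11*v)/3 = -11*v/3)
-2184 - (P(-123, 111) + Z) = -2184 - (-11/3*111 - 2703) = -2184 - (-407 - 2703) = -2184 - 1*(-3110) = -2184 + 3110 = 926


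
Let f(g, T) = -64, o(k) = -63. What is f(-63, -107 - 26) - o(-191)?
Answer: -1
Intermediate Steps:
f(-63, -107 - 26) - o(-191) = -64 - 1*(-63) = -64 + 63 = -1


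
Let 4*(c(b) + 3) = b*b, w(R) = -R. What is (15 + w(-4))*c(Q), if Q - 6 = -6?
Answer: -57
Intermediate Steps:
Q = 0 (Q = 6 - 6 = 0)
c(b) = -3 + b**2/4 (c(b) = -3 + (b*b)/4 = -3 + b**2/4)
(15 + w(-4))*c(Q) = (15 - 1*(-4))*(-3 + (1/4)*0**2) = (15 + 4)*(-3 + (1/4)*0) = 19*(-3 + 0) = 19*(-3) = -57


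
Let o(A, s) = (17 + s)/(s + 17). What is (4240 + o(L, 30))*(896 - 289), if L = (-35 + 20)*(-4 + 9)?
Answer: 2574287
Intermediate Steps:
L = -75 (L = -15*5 = -75)
o(A, s) = 1 (o(A, s) = (17 + s)/(17 + s) = 1)
(4240 + o(L, 30))*(896 - 289) = (4240 + 1)*(896 - 289) = 4241*607 = 2574287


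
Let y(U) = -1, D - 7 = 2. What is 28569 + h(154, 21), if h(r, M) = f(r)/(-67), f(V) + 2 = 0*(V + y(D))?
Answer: 1914125/67 ≈ 28569.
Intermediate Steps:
D = 9 (D = 7 + 2 = 9)
f(V) = -2 (f(V) = -2 + 0*(V - 1) = -2 + 0*(-1 + V) = -2 + 0 = -2)
h(r, M) = 2/67 (h(r, M) = -2/(-67) = -2*(-1/67) = 2/67)
28569 + h(154, 21) = 28569 + 2/67 = 1914125/67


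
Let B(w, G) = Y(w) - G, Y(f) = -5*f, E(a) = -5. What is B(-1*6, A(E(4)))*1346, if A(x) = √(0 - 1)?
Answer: 40380 - 1346*I ≈ 40380.0 - 1346.0*I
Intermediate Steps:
A(x) = I (A(x) = √(-1) = I)
B(w, G) = -G - 5*w (B(w, G) = -5*w - G = -G - 5*w)
B(-1*6, A(E(4)))*1346 = (-I - (-5)*6)*1346 = (-I - 5*(-6))*1346 = (-I + 30)*1346 = (30 - I)*1346 = 40380 - 1346*I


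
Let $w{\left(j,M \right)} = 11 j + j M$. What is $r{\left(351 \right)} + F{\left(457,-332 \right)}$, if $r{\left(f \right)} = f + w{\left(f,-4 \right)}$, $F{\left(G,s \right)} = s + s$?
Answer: $2144$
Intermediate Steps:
$F{\left(G,s \right)} = 2 s$
$w{\left(j,M \right)} = 11 j + M j$
$r{\left(f \right)} = 8 f$ ($r{\left(f \right)} = f + f \left(11 - 4\right) = f + f 7 = f + 7 f = 8 f$)
$r{\left(351 \right)} + F{\left(457,-332 \right)} = 8 \cdot 351 + 2 \left(-332\right) = 2808 - 664 = 2144$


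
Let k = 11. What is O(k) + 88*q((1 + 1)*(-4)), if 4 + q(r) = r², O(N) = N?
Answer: 5291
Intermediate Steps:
q(r) = -4 + r²
O(k) + 88*q((1 + 1)*(-4)) = 11 + 88*(-4 + ((1 + 1)*(-4))²) = 11 + 88*(-4 + (2*(-4))²) = 11 + 88*(-4 + (-8)²) = 11 + 88*(-4 + 64) = 11 + 88*60 = 11 + 5280 = 5291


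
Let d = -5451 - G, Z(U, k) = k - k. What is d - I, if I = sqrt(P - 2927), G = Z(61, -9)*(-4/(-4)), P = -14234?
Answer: -5451 - 131*I ≈ -5451.0 - 131.0*I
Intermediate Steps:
Z(U, k) = 0
G = 0 (G = 0*(-4/(-4)) = 0*(-4*(-1/4)) = 0*1 = 0)
I = 131*I (I = sqrt(-14234 - 2927) = sqrt(-17161) = 131*I ≈ 131.0*I)
d = -5451 (d = -5451 - 1*0 = -5451 + 0 = -5451)
d - I = -5451 - 131*I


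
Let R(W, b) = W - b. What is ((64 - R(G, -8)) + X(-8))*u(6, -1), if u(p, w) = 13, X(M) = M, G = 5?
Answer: 559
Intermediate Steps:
((64 - R(G, -8)) + X(-8))*u(6, -1) = ((64 - (5 - 1*(-8))) - 8)*13 = ((64 - (5 + 8)) - 8)*13 = ((64 - 1*13) - 8)*13 = ((64 - 13) - 8)*13 = (51 - 8)*13 = 43*13 = 559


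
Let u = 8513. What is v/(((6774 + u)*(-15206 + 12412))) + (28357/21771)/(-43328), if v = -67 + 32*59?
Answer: -1464459447247/20144926731200832 ≈ -7.2696e-5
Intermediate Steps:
v = 1821 (v = -67 + 1888 = 1821)
v/(((6774 + u)*(-15206 + 12412))) + (28357/21771)/(-43328) = 1821/(((6774 + 8513)*(-15206 + 12412))) + (28357/21771)/(-43328) = 1821/((15287*(-2794))) + (28357*(1/21771))*(-1/43328) = 1821/(-42711878) + (28357/21771)*(-1/43328) = 1821*(-1/42711878) - 28357/943293888 = -1821/42711878 - 28357/943293888 = -1464459447247/20144926731200832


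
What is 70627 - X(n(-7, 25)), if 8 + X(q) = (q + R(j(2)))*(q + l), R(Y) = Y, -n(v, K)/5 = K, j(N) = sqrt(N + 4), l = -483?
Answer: -5365 + 608*sqrt(6) ≈ -3875.7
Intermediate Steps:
j(N) = sqrt(4 + N)
n(v, K) = -5*K
X(q) = -8 + (-483 + q)*(q + sqrt(6)) (X(q) = -8 + (q + sqrt(4 + 2))*(q - 483) = -8 + (q + sqrt(6))*(-483 + q) = -8 + (-483 + q)*(q + sqrt(6)))
70627 - X(n(-7, 25)) = 70627 - (-8 + (-5*25)**2 - (-2415)*25 - 483*sqrt(6) + (-5*25)*sqrt(6)) = 70627 - (-8 + (-125)**2 - 483*(-125) - 483*sqrt(6) - 125*sqrt(6)) = 70627 - (-8 + 15625 + 60375 - 483*sqrt(6) - 125*sqrt(6)) = 70627 - (75992 - 608*sqrt(6)) = 70627 + (-75992 + 608*sqrt(6)) = -5365 + 608*sqrt(6)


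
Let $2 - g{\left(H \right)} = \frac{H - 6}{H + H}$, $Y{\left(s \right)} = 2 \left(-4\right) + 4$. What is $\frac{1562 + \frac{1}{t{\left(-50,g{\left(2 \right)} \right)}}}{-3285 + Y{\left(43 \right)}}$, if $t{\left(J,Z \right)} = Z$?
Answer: $- \frac{4687}{9867} \approx -0.47502$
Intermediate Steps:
$Y{\left(s \right)} = -4$ ($Y{\left(s \right)} = -8 + 4 = -4$)
$g{\left(H \right)} = 2 - \frac{-6 + H}{2 H}$ ($g{\left(H \right)} = 2 - \frac{H - 6}{H + H} = 2 - \frac{-6 + H}{2 H}$)
$\frac{1562 + \frac{1}{t{\left(-50,g{\left(2 \right)} \right)}}}{-3285 + Y{\left(43 \right)}} = \frac{1562 + \frac{1}{\frac{3}{2} + \frac{3}{2}}}{-3285 - 4} = \frac{1562 + \frac{1}{\frac{3}{2} + 3 \cdot \frac{1}{2}}}{-3289} = \left(1562 + \frac{1}{\frac{3}{2} + \frac{3}{2}}\right) \left(- \frac{1}{3289}\right) = \left(1562 + \frac{1}{3}\right) \left(- \frac{1}{3289}\right) = \frac{4687}{3} \left(- \frac{1}{3289}\right) = - \frac{4687}{9867}$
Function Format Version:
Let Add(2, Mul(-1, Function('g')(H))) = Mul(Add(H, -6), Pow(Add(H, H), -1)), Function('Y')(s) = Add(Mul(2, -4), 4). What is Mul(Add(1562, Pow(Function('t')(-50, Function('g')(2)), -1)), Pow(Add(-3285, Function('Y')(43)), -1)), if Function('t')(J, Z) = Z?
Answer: Rational(-4687, 9867) ≈ -0.47502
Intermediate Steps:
Function('Y')(s) = -4 (Function('Y')(s) = Add(-8, 4) = -4)
Function('g')(H) = Add(2, Mul(Rational(-1, 2), Pow(H, -1), Add(-6, H))) (Function('g')(H) = Add(2, Mul(-1, Mul(Add(H, -6), Pow(Add(H, H), -1)))) = Add(2, Mul(-1, Mul(Add(-6, H), Pow(Mul(2, H), -1)))) = Add(2, Mul(-1, Mul(Add(-6, H), Mul(Rational(1, 2), Pow(H, -1))))) = Add(2, Mul(-1, Mul(Rational(1, 2), Pow(H, -1), Add(-6, H)))) = Add(2, Mul(Rational(-1, 2), Pow(H, -1), Add(-6, H))))
Mul(Add(1562, Pow(Function('t')(-50, Function('g')(2)), -1)), Pow(Add(-3285, Function('Y')(43)), -1)) = Mul(Add(1562, Pow(Add(Rational(3, 2), Mul(3, Pow(2, -1))), -1)), Pow(Add(-3285, -4), -1)) = Mul(Add(1562, Pow(Add(Rational(3, 2), Mul(3, Rational(1, 2))), -1)), Pow(-3289, -1)) = Mul(Add(1562, Pow(Add(Rational(3, 2), Rational(3, 2)), -1)), Rational(-1, 3289)) = Mul(Add(1562, Pow(3, -1)), Rational(-1, 3289)) = Mul(Add(1562, Rational(1, 3)), Rational(-1, 3289)) = Mul(Rational(4687, 3), Rational(-1, 3289)) = Rational(-4687, 9867)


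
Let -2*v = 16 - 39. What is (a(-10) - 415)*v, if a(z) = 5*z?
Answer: -10695/2 ≈ -5347.5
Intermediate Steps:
v = 23/2 (v = -(16 - 39)/2 = -½*(-23) = 23/2 ≈ 11.500)
(a(-10) - 415)*v = (5*(-10) - 415)*(23/2) = (-50 - 415)*(23/2) = -465*23/2 = -10695/2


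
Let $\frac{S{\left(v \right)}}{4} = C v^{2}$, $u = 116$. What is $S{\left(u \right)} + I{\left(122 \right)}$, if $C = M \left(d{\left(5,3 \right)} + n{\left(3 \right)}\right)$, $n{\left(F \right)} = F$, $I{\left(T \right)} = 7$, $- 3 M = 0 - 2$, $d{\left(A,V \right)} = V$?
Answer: $215303$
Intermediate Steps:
$M = \frac{2}{3}$ ($M = - \frac{0 - 2}{3} = \left(- \frac{1}{3}\right) \left(-2\right) = \frac{2}{3} \approx 0.66667$)
$C = 4$ ($C = \frac{2 \left(3 + 3\right)}{3} = \frac{2}{3} \cdot 6 = 4$)
$S{\left(v \right)} = 16 v^{2}$ ($S{\left(v \right)} = 4 \cdot 4 v^{2} = 16 v^{2}$)
$S{\left(u \right)} + I{\left(122 \right)} = 16 \cdot 116^{2} + 7 = 16 \cdot 13456 + 7 = 215296 + 7 = 215303$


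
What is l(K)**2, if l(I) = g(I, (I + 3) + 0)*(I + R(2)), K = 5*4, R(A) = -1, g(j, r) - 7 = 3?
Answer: 36100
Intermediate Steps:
g(j, r) = 10 (g(j, r) = 7 + 3 = 10)
K = 20
l(I) = -10 + 10*I (l(I) = 10*(I - 1) = 10*(-1 + I) = -10 + 10*I)
l(K)**2 = (-10 + 10*20)**2 = (-10 + 200)**2 = 190**2 = 36100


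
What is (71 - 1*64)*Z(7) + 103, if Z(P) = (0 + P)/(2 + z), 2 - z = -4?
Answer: 873/8 ≈ 109.13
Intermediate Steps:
z = 6 (z = 2 - 1*(-4) = 2 + 4 = 6)
Z(P) = P/8 (Z(P) = (0 + P)/(2 + 6) = P/8)
(71 - 1*64)*Z(7) + 103 = (71 - 1*64)*((⅛)*7) + 103 = (71 - 64)*(7/8) + 103 = 7*(7/8) + 103 = 49/8 + 103 = 873/8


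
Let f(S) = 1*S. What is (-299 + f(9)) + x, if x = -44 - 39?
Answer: -373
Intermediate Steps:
x = -83
f(S) = S
(-299 + f(9)) + x = (-299 + 9) - 83 = -290 - 83 = -373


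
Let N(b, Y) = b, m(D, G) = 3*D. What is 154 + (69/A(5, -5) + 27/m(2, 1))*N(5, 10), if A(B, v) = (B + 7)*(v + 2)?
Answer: 2003/12 ≈ 166.92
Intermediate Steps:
A(B, v) = (2 + v)*(7 + B) (A(B, v) = (7 + B)*(2 + v) = (2 + v)*(7 + B))
154 + (69/A(5, -5) + 27/m(2, 1))*N(5, 10) = 154 + (69/(14 + 2*5 + 7*(-5) + 5*(-5)) + 27/((3*2)))*5 = 154 + (69/(14 + 10 - 35 - 25) + 27/6)*5 = 154 + (69/(-36) + 27*(1/6))*5 = 154 + (69*(-1/36) + 9/2)*5 = 154 + (-23/12 + 9/2)*5 = 154 + (31/12)*5 = 154 + 155/12 = 2003/12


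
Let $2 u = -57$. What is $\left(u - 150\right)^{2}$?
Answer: $\frac{127449}{4} \approx 31862.0$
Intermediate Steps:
$u = - \frac{57}{2}$ ($u = \frac{1}{2} \left(-57\right) = - \frac{57}{2} \approx -28.5$)
$\left(u - 150\right)^{2} = \left(- \frac{57}{2} - 150\right)^{2} = \left(- \frac{357}{2}\right)^{2} = \frac{127449}{4}$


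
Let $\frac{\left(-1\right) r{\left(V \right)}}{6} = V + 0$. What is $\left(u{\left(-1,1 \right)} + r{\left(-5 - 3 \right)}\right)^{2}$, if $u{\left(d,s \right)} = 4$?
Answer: $2704$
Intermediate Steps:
$r{\left(V \right)} = - 6 V$ ($r{\left(V \right)} = - 6 \left(V + 0\right) = - 6 V$)
$\left(u{\left(-1,1 \right)} + r{\left(-5 - 3 \right)}\right)^{2} = \left(4 - 6 \left(-5 - 3\right)\right)^{2} = \left(4 - -48\right)^{2} = \left(4 + 48\right)^{2} = 52^{2} = 2704$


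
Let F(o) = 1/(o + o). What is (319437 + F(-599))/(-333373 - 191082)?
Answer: -76537105/125659418 ≈ -0.60908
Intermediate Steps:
F(o) = 1/(2*o)
(319437 + F(-599))/(-333373 - 191082) = (319437 + (½)/(-599))/(-333373 - 191082) = (319437 + (½)*(-1/599))/(-524455) = (319437 - 1/1198)*(-1/524455) = (382685525/1198)*(-1/524455) = -76537105/125659418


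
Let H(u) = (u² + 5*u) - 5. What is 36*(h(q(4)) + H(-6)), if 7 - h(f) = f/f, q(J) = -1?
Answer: 252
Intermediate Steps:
h(f) = 6 (h(f) = 7 - f/f = 7 - 1*1 = 7 - 1 = 6)
H(u) = -5 + u² + 5*u
36*(h(q(4)) + H(-6)) = 36*(6 + (-5 + (-6)² + 5*(-6))) = 36*(6 + (-5 + 36 - 30)) = 36*(6 + 1) = 36*7 = 252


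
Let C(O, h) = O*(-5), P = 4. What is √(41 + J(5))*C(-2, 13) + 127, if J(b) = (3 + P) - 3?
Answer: 127 + 30*√5 ≈ 194.08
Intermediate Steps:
J(b) = 4 (J(b) = (3 + 4) - 3 = 7 - 3 = 4)
C(O, h) = -5*O
√(41 + J(5))*C(-2, 13) + 127 = √(41 + 4)*(-5*(-2)) + 127 = √45*10 + 127 = (3*√5)*10 + 127 = 30*√5 + 127 = 127 + 30*√5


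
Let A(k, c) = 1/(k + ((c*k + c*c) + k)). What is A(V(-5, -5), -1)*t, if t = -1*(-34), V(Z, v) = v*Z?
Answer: 17/13 ≈ 1.3077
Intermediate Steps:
V(Z, v) = Z*v
A(k, c) = 1/(c**2 + 2*k + c*k) (A(k, c) = 1/(k + ((c*k + c**2) + k)) = 1/(k + ((c**2 + c*k) + k)) = 1/(k + (k + c**2 + c*k)) = 1/(c**2 + 2*k + c*k))
t = 34
A(V(-5, -5), -1)*t = 34/((-1)**2 + 2*(-5*(-5)) - (-5)*(-5)) = 34/(1 + 2*25 - 1*25) = 34/(1 + 50 - 25) = 34/26 = (1/26)*34 = 17/13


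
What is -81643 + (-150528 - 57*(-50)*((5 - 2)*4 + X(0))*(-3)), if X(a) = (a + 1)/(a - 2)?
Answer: -330496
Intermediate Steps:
X(a) = (1 + a)/(-2 + a)
-81643 + (-150528 - 57*(-50)*((5 - 2)*4 + X(0))*(-3)) = -81643 + (-150528 - 57*(-50)*((5 - 2)*4 + (1 + 0)/(-2 + 0))*(-3)) = -81643 + (-150528 - (-2850)*(3*4 + 1/(-2))*(-3)) = -81643 + (-150528 - (-2850)*(12 - 1/2*1)*(-3)) = -81643 + (-150528 - (-2850)*(12 - 1/2)*(-3)) = -81643 + (-150528 - (-2850)*(23/2)*(-3)) = -81643 + (-150528 - (-2850)*(-69)/2) = -81643 + (-150528 - 1*98325) = -81643 + (-150528 - 98325) = -81643 - 248853 = -330496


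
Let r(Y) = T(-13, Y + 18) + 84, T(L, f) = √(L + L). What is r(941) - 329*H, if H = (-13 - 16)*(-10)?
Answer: -95326 + I*√26 ≈ -95326.0 + 5.099*I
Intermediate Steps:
H = 290 (H = -29*(-10) = 290)
T(L, f) = √2*√L (T(L, f) = √(2*L) = √2*√L)
r(Y) = 84 + I*√26 (r(Y) = √2*√(-13) + 84 = √2*(I*√13) + 84 = I*√26 + 84 = 84 + I*√26)
r(941) - 329*H = (84 + I*√26) - 329*290 = (84 + I*√26) - 1*95410 = (84 + I*√26) - 95410 = -95326 + I*√26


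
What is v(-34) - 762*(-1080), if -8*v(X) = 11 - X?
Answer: 6583635/8 ≈ 8.2295e+5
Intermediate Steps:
v(X) = -11/8 + X/8 (v(X) = -(11 - X)/8 = -11/8 + X/8)
v(-34) - 762*(-1080) = (-11/8 + (⅛)*(-34)) - 762*(-1080) = (-11/8 - 17/4) + 822960 = -45/8 + 822960 = 6583635/8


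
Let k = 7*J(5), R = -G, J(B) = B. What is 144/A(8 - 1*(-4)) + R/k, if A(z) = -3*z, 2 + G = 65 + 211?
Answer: -414/35 ≈ -11.829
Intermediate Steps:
G = 274 (G = -2 + (65 + 211) = -2 + 276 = 274)
R = -274 (R = -1*274 = -274)
k = 35 (k = 7*5 = 35)
144/A(8 - 1*(-4)) + R/k = 144/((-3*(8 - 1*(-4)))) - 274/35 = 144/((-3*(8 + 4))) - 274*1/35 = 144/((-3*12)) - 274/35 = 144/(-36) - 274/35 = 144*(-1/36) - 274/35 = -4 - 274/35 = -414/35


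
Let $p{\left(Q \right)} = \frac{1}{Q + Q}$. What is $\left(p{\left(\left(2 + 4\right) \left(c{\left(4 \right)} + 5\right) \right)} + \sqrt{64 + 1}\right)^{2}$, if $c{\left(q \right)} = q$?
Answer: $\frac{758161}{11664} + \frac{\sqrt{65}}{54} \approx 65.149$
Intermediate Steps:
$p{\left(Q \right)} = \frac{1}{2 Q}$
$\left(p{\left(\left(2 + 4\right) \left(c{\left(4 \right)} + 5\right) \right)} + \sqrt{64 + 1}\right)^{2} = \left(\frac{1}{2 \left(2 + 4\right) \left(4 + 5\right)} + \sqrt{64 + 1}\right)^{2} = \left(\frac{1}{2 \cdot 6 \cdot 9} + \sqrt{65}\right)^{2} = \left(\frac{1}{2 \cdot 54} + \sqrt{65}\right)^{2} = \left(\frac{1}{2} \cdot \frac{1}{54} + \sqrt{65}\right)^{2} = \left(\frac{1}{108} + \sqrt{65}\right)^{2}$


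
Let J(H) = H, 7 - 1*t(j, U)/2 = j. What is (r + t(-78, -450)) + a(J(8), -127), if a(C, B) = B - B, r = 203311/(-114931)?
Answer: 19334959/114931 ≈ 168.23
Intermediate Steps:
t(j, U) = 14 - 2*j
r = -203311/114931 (r = 203311*(-1/114931) = -203311/114931 ≈ -1.7690)
a(C, B) = 0
(r + t(-78, -450)) + a(J(8), -127) = (-203311/114931 + (14 - 2*(-78))) + 0 = (-203311/114931 + (14 + 156)) + 0 = (-203311/114931 + 170) + 0 = 19334959/114931 + 0 = 19334959/114931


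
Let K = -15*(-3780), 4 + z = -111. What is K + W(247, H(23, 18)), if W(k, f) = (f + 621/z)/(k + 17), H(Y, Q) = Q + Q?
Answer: 24948051/440 ≈ 56700.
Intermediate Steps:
H(Y, Q) = 2*Q
z = -115 (z = -4 - 111 = -115)
K = 56700
W(k, f) = (-27/5 + f)/(17 + k) (W(k, f) = (f + 621/(-115))/(k + 17) = (f + 621*(-1/115))/(17 + k) = (f - 27/5)/(17 + k) = (-27/5 + f)/(17 + k))
K + W(247, H(23, 18)) = 56700 + (-27/5 + 2*18)/(17 + 247) = 56700 + (-27/5 + 36)/264 = 56700 + (1/264)*(153/5) = 56700 + 51/440 = 24948051/440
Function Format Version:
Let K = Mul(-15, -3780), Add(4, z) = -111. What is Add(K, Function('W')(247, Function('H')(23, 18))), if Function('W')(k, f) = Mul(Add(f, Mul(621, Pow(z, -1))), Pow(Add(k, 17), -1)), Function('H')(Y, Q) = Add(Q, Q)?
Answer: Rational(24948051, 440) ≈ 56700.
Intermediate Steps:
Function('H')(Y, Q) = Mul(2, Q)
z = -115 (z = Add(-4, -111) = -115)
K = 56700
Function('W')(k, f) = Mul(Pow(Add(17, k), -1), Add(Rational(-27, 5), f)) (Function('W')(k, f) = Mul(Add(f, Mul(621, Pow(-115, -1))), Pow(Add(k, 17), -1)) = Mul(Add(f, Mul(621, Rational(-1, 115))), Pow(Add(17, k), -1)) = Mul(Add(f, Rational(-27, 5)), Pow(Add(17, k), -1)) = Mul(Add(Rational(-27, 5), f), Pow(Add(17, k), -1)) = Mul(Pow(Add(17, k), -1), Add(Rational(-27, 5), f)))
Add(K, Function('W')(247, Function('H')(23, 18))) = Add(56700, Mul(Pow(Add(17, 247), -1), Add(Rational(-27, 5), Mul(2, 18)))) = Add(56700, Mul(Pow(264, -1), Add(Rational(-27, 5), 36))) = Add(56700, Mul(Rational(1, 264), Rational(153, 5))) = Add(56700, Rational(51, 440)) = Rational(24948051, 440)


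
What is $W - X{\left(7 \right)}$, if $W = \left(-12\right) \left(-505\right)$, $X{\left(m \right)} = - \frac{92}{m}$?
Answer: $\frac{42512}{7} \approx 6073.1$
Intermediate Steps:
$W = 6060$
$W - X{\left(7 \right)} = 6060 - - \frac{92}{7} = 6060 + \frac{92}{7} = \frac{42512}{7}$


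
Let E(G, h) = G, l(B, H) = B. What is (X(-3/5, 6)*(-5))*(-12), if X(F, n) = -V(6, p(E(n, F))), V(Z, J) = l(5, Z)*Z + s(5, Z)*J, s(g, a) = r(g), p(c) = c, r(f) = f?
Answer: -3600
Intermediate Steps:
s(g, a) = g
V(Z, J) = 5*J + 5*Z (V(Z, J) = 5*Z + 5*J = 5*J + 5*Z)
X(F, n) = -30 - 5*n (X(F, n) = -(5*n + 5*6) = -(5*n + 30) = -(30 + 5*n) = -30 - 5*n)
(X(-3/5, 6)*(-5))*(-12) = ((-30 - 5*6)*(-5))*(-12) = ((-30 - 30)*(-5))*(-12) = -60*(-5)*(-12) = 300*(-12) = -3600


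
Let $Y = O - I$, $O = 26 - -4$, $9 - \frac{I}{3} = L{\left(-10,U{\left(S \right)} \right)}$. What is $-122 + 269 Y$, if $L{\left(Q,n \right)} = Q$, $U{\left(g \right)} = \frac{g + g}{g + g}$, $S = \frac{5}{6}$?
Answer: $-7385$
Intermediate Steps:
$S = \frac{5}{6}$ ($S = 5 \cdot \frac{1}{6} = \frac{5}{6} \approx 0.83333$)
$U{\left(g \right)} = 1$ ($U{\left(g \right)} = \frac{2 g}{2 g} = 2 g \frac{1}{2 g} = 1$)
$I = 57$ ($I = 27 - -30 = 27 + 30 = 57$)
$O = 30$ ($O = 26 + 4 = 30$)
$Y = -27$ ($Y = 30 - 57 = -27$)
$-122 + 269 Y = -122 + 269 \left(-27\right) = -122 - 7263 = -7385$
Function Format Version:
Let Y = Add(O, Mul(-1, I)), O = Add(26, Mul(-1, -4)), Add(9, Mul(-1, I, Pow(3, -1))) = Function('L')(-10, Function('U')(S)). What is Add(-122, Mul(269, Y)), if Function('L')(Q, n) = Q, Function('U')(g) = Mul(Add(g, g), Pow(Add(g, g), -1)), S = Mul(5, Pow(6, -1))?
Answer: -7385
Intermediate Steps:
S = Rational(5, 6) (S = Mul(5, Rational(1, 6)) = Rational(5, 6) ≈ 0.83333)
Function('U')(g) = 1 (Function('U')(g) = Mul(Mul(2, g), Pow(Mul(2, g), -1)) = Mul(Mul(2, g), Mul(Rational(1, 2), Pow(g, -1))) = 1)
I = 57 (I = Add(27, Mul(-3, -10)) = Add(27, 30) = 57)
O = 30 (O = Add(26, 4) = 30)
Y = -27 (Y = Add(30, Mul(-1, 57)) = Add(30, -57) = -27)
Add(-122, Mul(269, Y)) = Add(-122, Mul(269, -27)) = Add(-122, -7263) = -7385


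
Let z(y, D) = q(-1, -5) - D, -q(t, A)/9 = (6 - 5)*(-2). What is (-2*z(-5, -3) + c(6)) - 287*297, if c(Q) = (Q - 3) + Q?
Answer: -85272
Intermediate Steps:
q(t, A) = 18 (q(t, A) = -9*(6 - 5)*(-2) = -9*(-2) = 18)
c(Q) = -3 + 2*Q (c(Q) = (-3 + Q) + Q = -3 + 2*Q)
z(y, D) = 18 - D
(-2*z(-5, -3) + c(6)) - 287*297 = (-2*(18 - 1*(-3)) + (-3 + 2*6)) - 287*297 = (-2*(18 + 3) + (-3 + 12)) - 85239 = (-2*21 + 9) - 85239 = (-42 + 9) - 85239 = -33 - 85239 = -85272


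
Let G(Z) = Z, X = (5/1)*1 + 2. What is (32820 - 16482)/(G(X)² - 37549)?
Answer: -2723/6250 ≈ -0.43568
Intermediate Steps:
X = 7 (X = (5*1)*1 + 2 = 5*1 + 2 = 5 + 2 = 7)
(32820 - 16482)/(G(X)² - 37549) = (32820 - 16482)/(7² - 37549) = 16338/(49 - 37549) = 16338/(-37500) = 16338*(-1/37500) = -2723/6250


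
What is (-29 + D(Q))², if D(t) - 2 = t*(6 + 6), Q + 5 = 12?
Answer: 3249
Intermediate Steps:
Q = 7 (Q = -5 + 12 = 7)
D(t) = 2 + 12*t (D(t) = 2 + t*(6 + 6) = 2 + t*12 = 2 + 12*t)
(-29 + D(Q))² = (-29 + (2 + 12*7))² = (-29 + (2 + 84))² = (-29 + 86)² = 57² = 3249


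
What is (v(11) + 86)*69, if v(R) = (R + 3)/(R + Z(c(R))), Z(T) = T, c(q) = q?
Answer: 65757/11 ≈ 5977.9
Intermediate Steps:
v(R) = (3 + R)/(2*R) (v(R) = (R + 3)/(R + R) = (3 + R)/((2*R)) = (3 + R)*(1/(2*R)) = (3 + R)/(2*R))
(v(11) + 86)*69 = ((1/2)*(3 + 11)/11 + 86)*69 = ((1/2)*(1/11)*14 + 86)*69 = (7/11 + 86)*69 = (953/11)*69 = 65757/11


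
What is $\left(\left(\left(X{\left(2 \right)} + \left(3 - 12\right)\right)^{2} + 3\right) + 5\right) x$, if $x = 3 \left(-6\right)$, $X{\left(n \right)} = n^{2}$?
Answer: $-594$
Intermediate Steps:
$x = -18$
$\left(\left(\left(X{\left(2 \right)} + \left(3 - 12\right)\right)^{2} + 3\right) + 5\right) x = \left(\left(\left(2^{2} + \left(3 - 12\right)\right)^{2} + 3\right) + 5\right) \left(-18\right) = \left(\left(\left(4 + \left(3 - 12\right)\right)^{2} + 3\right) + 5\right) \left(-18\right) = \left(\left(\left(4 - 9\right)^{2} + 3\right) + 5\right) \left(-18\right) = \left(\left(\left(-5\right)^{2} + 3\right) + 5\right) \left(-18\right) = \left(\left(25 + 3\right) + 5\right) \left(-18\right) = \left(28 + 5\right) \left(-18\right) = 33 \left(-18\right) = -594$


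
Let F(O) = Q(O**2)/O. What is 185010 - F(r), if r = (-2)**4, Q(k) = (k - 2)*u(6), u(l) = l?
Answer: 739659/4 ≈ 1.8491e+5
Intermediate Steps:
Q(k) = -12 + 6*k (Q(k) = (k - 2)*6 = (-2 + k)*6 = -12 + 6*k)
r = 16
F(O) = (-12 + 6*O**2)/O
185010 - F(r) = 185010 - (-12/16 + 6*16) = 185010 - (-12*1/16 + 96) = 185010 - (-3/4 + 96) = 185010 - 1*381/4 = 185010 - 381/4 = 739659/4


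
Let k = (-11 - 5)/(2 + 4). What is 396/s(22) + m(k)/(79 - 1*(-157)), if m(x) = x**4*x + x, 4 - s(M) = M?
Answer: -323768/14337 ≈ -22.583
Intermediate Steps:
s(M) = 4 - M
k = -8/3 (k = -16/6 = -16*1/6 = -8/3 ≈ -2.6667)
m(x) = x + x**5 (m(x) = x**5 + x = x + x**5)
396/s(22) + m(k)/(79 - 1*(-157)) = 396/(4 - 1*22) + (-8/3 + (-8/3)**5)/(79 - 1*(-157)) = 396/(4 - 22) + (-8/3 - 32768/243)/(79 + 157) = 396/(-18) - 33416/243/236 = 396*(-1/18) - 33416/243*1/236 = -22 - 8354/14337 = -323768/14337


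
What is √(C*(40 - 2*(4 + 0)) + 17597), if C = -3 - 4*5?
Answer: √16861 ≈ 129.85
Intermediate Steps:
C = -23 (C = -3 - 20 = -23)
√(C*(40 - 2*(4 + 0)) + 17597) = √(-23*(40 - 2*(4 + 0)) + 17597) = √(-23*(40 - 2*4) + 17597) = √(-23*(40 - 8) + 17597) = √(-23*32 + 17597) = √(-736 + 17597) = √16861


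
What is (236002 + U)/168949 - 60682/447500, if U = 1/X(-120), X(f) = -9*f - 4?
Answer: 25651498961233/20337658247500 ≈ 1.2613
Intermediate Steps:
X(f) = -4 - 9*f
U = 1/1076 (U = 1/(-4 - 9*(-120)) = 1/(-4 + 1080) = 1/1076 ≈ 0.00092937)
(236002 + U)/168949 - 60682/447500 = (236002 + 1/1076)/168949 - 60682/447500 = (253938153/1076)*(1/168949) - 60682*1/447500 = 253938153/181789124 - 30341/223750 = 25651498961233/20337658247500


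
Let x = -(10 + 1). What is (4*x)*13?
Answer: -572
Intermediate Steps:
x = -11 (x = -1*11 = -11)
(4*x)*13 = (4*(-11))*13 = -44*13 = -572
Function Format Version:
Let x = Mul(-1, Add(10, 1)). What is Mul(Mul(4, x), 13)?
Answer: -572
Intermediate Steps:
x = -11 (x = Mul(-1, 11) = -11)
Mul(Mul(4, x), 13) = Mul(Mul(4, -11), 13) = Mul(-44, 13) = -572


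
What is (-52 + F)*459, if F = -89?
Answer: -64719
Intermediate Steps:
(-52 + F)*459 = (-52 - 89)*459 = -141*459 = -64719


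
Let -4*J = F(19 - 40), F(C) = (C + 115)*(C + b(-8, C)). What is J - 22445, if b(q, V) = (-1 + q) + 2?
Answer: -21787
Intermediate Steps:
b(q, V) = 1 + q
F(C) = (-7 + C)*(115 + C) (F(C) = (C + 115)*(C + (1 - 8)) = (115 + C)*(C - 7) = (115 + C)*(-7 + C) = (-7 + C)*(115 + C))
J = 658 (J = -(-805 + (19 - 40)² + 108*(19 - 40))/4 = -(-805 + (-21)² + 108*(-21))/4 = -(-805 + 441 - 2268)/4 = -¼*(-2632) = 658)
J - 22445 = 658 - 22445 = -21787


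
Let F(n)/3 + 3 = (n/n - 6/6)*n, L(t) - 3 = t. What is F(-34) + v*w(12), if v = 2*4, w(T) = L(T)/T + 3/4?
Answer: 7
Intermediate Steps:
L(t) = 3 + t
w(T) = ¾ + (3 + T)/T (w(T) = (3 + T)/T + 3/4 = (3 + T)/T + 3*(¼) = (3 + T)/T + ¾ = ¾ + (3 + T)/T)
v = 8
F(n) = -9 (F(n) = -9 + 3*((n/n - 6/6)*n) = -9 + 3*((1 - 6*⅙)*n) = -9 + 3*((1 - 1)*n) = -9 + 3*(0*n) = -9 + 3*0 = -9 + 0 = -9)
F(-34) + v*w(12) = -9 + 8*(7/4 + 3/12) = -9 + 8*(7/4 + 3*(1/12)) = -9 + 8*(7/4 + ¼) = -9 + 8*2 = -9 + 16 = 7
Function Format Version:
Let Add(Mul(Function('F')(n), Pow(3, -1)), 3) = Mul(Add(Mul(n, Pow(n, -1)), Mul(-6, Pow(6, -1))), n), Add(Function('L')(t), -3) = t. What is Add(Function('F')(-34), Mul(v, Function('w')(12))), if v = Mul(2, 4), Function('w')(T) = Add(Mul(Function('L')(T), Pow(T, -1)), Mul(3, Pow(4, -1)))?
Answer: 7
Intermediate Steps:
Function('L')(t) = Add(3, t)
Function('w')(T) = Add(Rational(3, 4), Mul(Pow(T, -1), Add(3, T))) (Function('w')(T) = Add(Mul(Add(3, T), Pow(T, -1)), Mul(3, Pow(4, -1))) = Add(Mul(Pow(T, -1), Add(3, T)), Mul(3, Rational(1, 4))) = Add(Mul(Pow(T, -1), Add(3, T)), Rational(3, 4)) = Add(Rational(3, 4), Mul(Pow(T, -1), Add(3, T))))
v = 8
Function('F')(n) = -9 (Function('F')(n) = Add(-9, Mul(3, Mul(Add(Mul(n, Pow(n, -1)), Mul(-6, Pow(6, -1))), n))) = Add(-9, Mul(3, Mul(Add(1, Mul(-6, Rational(1, 6))), n))) = Add(-9, Mul(3, Mul(Add(1, -1), n))) = Add(-9, Mul(3, Mul(0, n))) = Add(-9, Mul(3, 0)) = Add(-9, 0) = -9)
Add(Function('F')(-34), Mul(v, Function('w')(12))) = Add(-9, Mul(8, Add(Rational(7, 4), Mul(3, Pow(12, -1))))) = Add(-9, Mul(8, Add(Rational(7, 4), Mul(3, Rational(1, 12))))) = Add(-9, Mul(8, Add(Rational(7, 4), Rational(1, 4)))) = Add(-9, Mul(8, 2)) = Add(-9, 16) = 7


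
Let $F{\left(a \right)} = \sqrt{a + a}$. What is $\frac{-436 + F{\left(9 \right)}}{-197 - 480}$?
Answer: $\frac{436}{677} - \frac{3 \sqrt{2}}{677} \approx 0.63775$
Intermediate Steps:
$F{\left(a \right)} = \sqrt{2} \sqrt{a}$ ($F{\left(a \right)} = \sqrt{2 a} = \sqrt{2} \sqrt{a}$)
$\frac{-436 + F{\left(9 \right)}}{-197 - 480} = \frac{-436 + \sqrt{2} \sqrt{9}}{-197 - 480} = \frac{-436 + \sqrt{2} \cdot 3}{-677} = \left(-436 + 3 \sqrt{2}\right) \left(- \frac{1}{677}\right) = \frac{436}{677} - \frac{3 \sqrt{2}}{677}$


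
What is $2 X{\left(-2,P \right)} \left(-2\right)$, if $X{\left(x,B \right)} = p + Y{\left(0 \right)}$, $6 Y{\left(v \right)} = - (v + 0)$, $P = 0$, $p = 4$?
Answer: $-16$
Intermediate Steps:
$Y{\left(v \right)} = - \frac{v}{6}$ ($Y{\left(v \right)} = \frac{\left(-1\right) \left(v + 0\right)}{6} = \frac{\left(-1\right) v}{6} = - \frac{v}{6}$)
$X{\left(x,B \right)} = 4$ ($X{\left(x,B \right)} = 4 - 0 = 4 + 0 = 4$)
$2 X{\left(-2,P \right)} \left(-2\right) = 2 \cdot 4 \left(-2\right) = 8 \left(-2\right) = -16$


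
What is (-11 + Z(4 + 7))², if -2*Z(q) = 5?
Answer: 729/4 ≈ 182.25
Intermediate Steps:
Z(q) = -5/2 (Z(q) = -½*5 = -5/2)
(-11 + Z(4 + 7))² = (-11 - 5/2)² = (-27/2)² = 729/4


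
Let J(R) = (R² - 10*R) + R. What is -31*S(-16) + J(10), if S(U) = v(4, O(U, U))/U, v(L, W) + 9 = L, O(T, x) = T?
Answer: 5/16 ≈ 0.31250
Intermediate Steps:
J(R) = R² - 9*R
v(L, W) = -9 + L
S(U) = -5/U (S(U) = (-9 + 4)/U = -5/U)
-31*S(-16) + J(10) = -(-155)/(-16) + 10*(-9 + 10) = -(-155)*(-1)/16 + 10*1 = -31*5/16 + 10 = -155/16 + 10 = 5/16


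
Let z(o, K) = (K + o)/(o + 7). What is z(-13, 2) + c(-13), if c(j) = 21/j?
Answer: 17/78 ≈ 0.21795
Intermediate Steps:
z(o, K) = (K + o)/(7 + o)
z(-13, 2) + c(-13) = (2 - 13)/(7 - 13) + 21/(-13) = -11/(-6) + 21*(-1/13) = -⅙*(-11) - 21/13 = 11/6 - 21/13 = 17/78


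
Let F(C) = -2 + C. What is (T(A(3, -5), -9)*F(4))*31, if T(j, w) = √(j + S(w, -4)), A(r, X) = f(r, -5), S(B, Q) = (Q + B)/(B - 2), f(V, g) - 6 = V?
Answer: 248*√77/11 ≈ 197.84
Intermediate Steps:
f(V, g) = 6 + V
S(B, Q) = (B + Q)/(-2 + B)
A(r, X) = 6 + r
T(j, w) = √(j + (-4 + w)/(-2 + w)) (T(j, w) = √(j + (w - 4)/(-2 + w)) = √(j + (-4 + w)/(-2 + w)))
(T(A(3, -5), -9)*F(4))*31 = (√((-4 - 9 + (6 + 3)*(-2 - 9))/(-2 - 9))*(-2 + 4))*31 = (√((-4 - 9 + 9*(-11))/(-11))*2)*31 = (√(-(-4 - 9 - 99)/11)*2)*31 = (√(-1/11*(-112))*2)*31 = (√(112/11)*2)*31 = ((4*√77/11)*2)*31 = (8*√77/11)*31 = 248*√77/11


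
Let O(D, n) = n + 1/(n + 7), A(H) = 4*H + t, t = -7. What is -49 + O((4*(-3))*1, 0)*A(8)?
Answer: -318/7 ≈ -45.429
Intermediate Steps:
A(H) = -7 + 4*H (A(H) = 4*H - 7 = -7 + 4*H)
O(D, n) = n + 1/(7 + n)
-49 + O((4*(-3))*1, 0)*A(8) = -49 + ((1 + 0² + 7*0)/(7 + 0))*(-7 + 4*8) = -49 + ((1 + 0 + 0)/7)*(-7 + 32) = -49 + ((⅐)*1)*25 = -49 + (⅐)*25 = -49 + 25/7 = -318/7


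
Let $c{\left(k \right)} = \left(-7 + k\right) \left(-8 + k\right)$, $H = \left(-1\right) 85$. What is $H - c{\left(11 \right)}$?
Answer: $-97$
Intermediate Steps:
$H = -85$
$c{\left(k \right)} = \left(-8 + k\right) \left(-7 + k\right)$
$H - c{\left(11 \right)} = -85 - \left(56 + 11^{2} - 165\right) = -85 - \left(56 + 121 - 165\right) = -85 - 12 = -97$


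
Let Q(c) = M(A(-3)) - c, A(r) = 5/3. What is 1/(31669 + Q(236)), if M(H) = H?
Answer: 3/94304 ≈ 3.1812e-5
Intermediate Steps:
A(r) = 5/3 (A(r) = 5*(⅓) = 5/3)
Q(c) = 5/3 - c
1/(31669 + Q(236)) = 1/(31669 + (5/3 - 1*236)) = 1/(31669 + (5/3 - 236)) = 1/(31669 - 703/3) = 1/(94304/3) = 3/94304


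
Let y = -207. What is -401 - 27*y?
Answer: 5188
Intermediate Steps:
-401 - 27*y = -401 - 27*(-207) = -401 + 5589 = 5188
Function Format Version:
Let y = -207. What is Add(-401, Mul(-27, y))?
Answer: 5188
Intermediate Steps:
Add(-401, Mul(-27, y)) = Add(-401, Mul(-27, -207)) = Add(-401, 5589) = 5188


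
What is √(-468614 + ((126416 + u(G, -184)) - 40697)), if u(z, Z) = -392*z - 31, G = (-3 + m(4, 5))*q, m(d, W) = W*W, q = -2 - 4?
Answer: 3*I*√36798 ≈ 575.48*I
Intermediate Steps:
q = -6
m(d, W) = W²
G = -132 (G = (-3 + 5²)*(-6) = (-3 + 25)*(-6) = 22*(-6) = -132)
u(z, Z) = -31 - 392*z
√(-468614 + ((126416 + u(G, -184)) - 40697)) = √(-468614 + ((126416 + (-31 - 392*(-132))) - 40697)) = √(-468614 + ((126416 + (-31 + 51744)) - 40697)) = √(-468614 + ((126416 + 51713) - 40697)) = √(-468614 + (178129 - 40697)) = √(-468614 + 137432) = √(-331182) = 3*I*√36798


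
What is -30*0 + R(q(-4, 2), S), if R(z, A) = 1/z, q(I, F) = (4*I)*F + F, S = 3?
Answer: -1/30 ≈ -0.033333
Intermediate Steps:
q(I, F) = F + 4*F*I (q(I, F) = 4*F*I + F = F + 4*F*I)
-30*0 + R(q(-4, 2), S) = -30*0 + 1/(2*(1 + 4*(-4))) = 0 + 1/(2*(1 - 16)) = 0 + 1/(2*(-15)) = 0 + 1/(-30) = 0 - 1/30 = -1/30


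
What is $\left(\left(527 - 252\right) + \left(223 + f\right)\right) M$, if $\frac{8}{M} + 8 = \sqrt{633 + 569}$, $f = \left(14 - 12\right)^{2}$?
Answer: $\frac{16064}{569} + \frac{2008 \sqrt{1202}}{569} \approx 150.58$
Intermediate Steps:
$f = 4$ ($f = 2^{2} = 4$)
$M = \frac{8}{-8 + \sqrt{1202}}$ ($M = \frac{8}{-8 + \sqrt{633 + 569}} = \frac{8}{-8 + \sqrt{1202}} \approx 0.29996$)
$\left(\left(527 - 252\right) + \left(223 + f\right)\right) M = \left(\left(527 - 252\right) + \left(223 + 4\right)\right) \left(\frac{32}{569} + \frac{4 \sqrt{1202}}{569}\right) = \left(275 + 227\right) \left(\frac{32}{569} + \frac{4 \sqrt{1202}}{569}\right) = 502 \left(\frac{32}{569} + \frac{4 \sqrt{1202}}{569}\right) = \frac{16064}{569} + \frac{2008 \sqrt{1202}}{569}$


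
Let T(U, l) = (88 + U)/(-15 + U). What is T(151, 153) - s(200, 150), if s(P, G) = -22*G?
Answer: 449039/136 ≈ 3301.8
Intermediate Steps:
T(U, l) = (88 + U)/(-15 + U)
T(151, 153) - s(200, 150) = (88 + 151)/(-15 + 151) - (-22)*150 = 239/136 - 1*(-3300) = (1/136)*239 + 3300 = 239/136 + 3300 = 449039/136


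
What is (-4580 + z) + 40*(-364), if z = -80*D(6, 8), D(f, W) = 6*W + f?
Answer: -23460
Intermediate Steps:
D(f, W) = f + 6*W
z = -4320 (z = -80*(6 + 6*8) = -80*(6 + 48) = -80*54 = -4320)
(-4580 + z) + 40*(-364) = (-4580 - 4320) + 40*(-364) = -8900 - 14560 = -23460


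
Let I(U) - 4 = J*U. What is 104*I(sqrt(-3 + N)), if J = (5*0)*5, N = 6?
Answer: 416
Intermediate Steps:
J = 0 (J = 0*5 = 0)
I(U) = 4 (I(U) = 4 + 0*U = 4 + 0 = 4)
104*I(sqrt(-3 + N)) = 104*4 = 416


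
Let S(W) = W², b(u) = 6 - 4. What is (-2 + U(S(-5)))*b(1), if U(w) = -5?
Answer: -14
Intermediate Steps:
b(u) = 2
(-2 + U(S(-5)))*b(1) = (-2 - 5)*2 = -7*2 = -14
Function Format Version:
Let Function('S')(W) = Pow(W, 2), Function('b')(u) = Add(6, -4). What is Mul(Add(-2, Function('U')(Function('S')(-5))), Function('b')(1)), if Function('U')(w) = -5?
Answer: -14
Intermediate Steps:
Function('b')(u) = 2
Mul(Add(-2, Function('U')(Function('S')(-5))), Function('b')(1)) = Mul(Add(-2, -5), 2) = Mul(-7, 2) = -14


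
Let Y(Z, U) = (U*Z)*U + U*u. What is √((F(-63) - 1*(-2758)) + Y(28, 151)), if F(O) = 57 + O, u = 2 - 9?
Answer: √640123 ≈ 800.08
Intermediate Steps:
u = -7
Y(Z, U) = -7*U + Z*U² (Y(Z, U) = (U*Z)*U + U*(-7) = Z*U² - 7*U = -7*U + Z*U²)
√((F(-63) - 1*(-2758)) + Y(28, 151)) = √(((57 - 63) - 1*(-2758)) + 151*(-7 + 151*28)) = √((-6 + 2758) + 151*(-7 + 4228)) = √(2752 + 151*4221) = √(2752 + 637371) = √640123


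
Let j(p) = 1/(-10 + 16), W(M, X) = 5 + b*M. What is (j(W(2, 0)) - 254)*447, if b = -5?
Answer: -226927/2 ≈ -1.1346e+5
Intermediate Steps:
W(M, X) = 5 - 5*M
j(p) = 1/6
(j(W(2, 0)) - 254)*447 = (1/6 - 254)*447 = -1523/6*447 = -226927/2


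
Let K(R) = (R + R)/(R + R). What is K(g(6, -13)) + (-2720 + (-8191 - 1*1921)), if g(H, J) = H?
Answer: -12831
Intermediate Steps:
K(R) = 1 (K(R) = (2*R)/((2*R)) = (2*R)*(1/(2*R)) = 1)
K(g(6, -13)) + (-2720 + (-8191 - 1*1921)) = 1 + (-2720 + (-8191 - 1*1921)) = 1 + (-2720 + (-8191 - 1921)) = 1 + (-2720 - 10112) = 1 - 12832 = -12831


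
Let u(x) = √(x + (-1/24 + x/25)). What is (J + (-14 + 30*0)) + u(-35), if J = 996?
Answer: 982 + I*√131190/60 ≈ 982.0 + 6.0367*I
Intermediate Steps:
u(x) = √(-1/24 + 26*x/25) (u(x) = √(x + (-1*1/24 + x*(1/25))) = √(x + (-1/24 + x/25)) = √(-1/24 + 26*x/25))
(J + (-14 + 30*0)) + u(-35) = (996 + (-14 + 30*0)) + √(-150 + 3744*(-35))/60 = (996 + (-14 + 0)) + √(-150 - 131040)/60 = (996 - 14) + √(-131190)/60 = 982 + (I*√131190)/60 = 982 + I*√131190/60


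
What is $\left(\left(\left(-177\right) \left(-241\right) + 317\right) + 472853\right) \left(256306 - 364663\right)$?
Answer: $-55893466239$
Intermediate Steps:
$\left(\left(\left(-177\right) \left(-241\right) + 317\right) + 472853\right) \left(256306 - 364663\right) = \left(\left(42657 + 317\right) + 472853\right) \left(-108357\right) = \left(42974 + 472853\right) \left(-108357\right) = 515827 \left(-108357\right) = -55893466239$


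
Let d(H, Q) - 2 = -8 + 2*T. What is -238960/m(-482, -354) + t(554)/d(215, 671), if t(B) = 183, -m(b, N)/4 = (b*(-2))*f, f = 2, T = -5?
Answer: 75377/3856 ≈ 19.548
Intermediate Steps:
m(b, N) = 16*b (m(b, N) = -4*b*(-2)*2 = -4*(-2*b)*2 = -(-16)*b = 16*b)
d(H, Q) = -16 (d(H, Q) = 2 + (-8 + 2*(-5)) = 2 + (-8 - 10) = 2 - 18 = -16)
-238960/m(-482, -354) + t(554)/d(215, 671) = -238960/(16*(-482)) + 183/(-16) = -238960/(-7712) + 183*(-1/16) = -238960*(-1/7712) - 183/16 = 14935/482 - 183/16 = 75377/3856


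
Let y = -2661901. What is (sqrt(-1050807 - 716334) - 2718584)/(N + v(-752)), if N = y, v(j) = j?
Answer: 2718584/2662653 - I*sqrt(196349)/887551 ≈ 1.021 - 0.00049925*I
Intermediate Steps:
N = -2661901
(sqrt(-1050807 - 716334) - 2718584)/(N + v(-752)) = (sqrt(-1050807 - 716334) - 2718584)/(-2661901 - 752) = (sqrt(-1767141) - 2718584)/(-2662653) = (3*I*sqrt(196349) - 2718584)*(-1/2662653) = (-2718584 + 3*I*sqrt(196349))*(-1/2662653) = 2718584/2662653 - I*sqrt(196349)/887551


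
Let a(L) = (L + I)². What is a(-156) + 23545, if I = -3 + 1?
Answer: 48509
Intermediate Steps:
I = -2
a(L) = (-2 + L)² (a(L) = (L - 2)² = (-2 + L)²)
a(-156) + 23545 = (-2 - 156)² + 23545 = (-158)² + 23545 = 24964 + 23545 = 48509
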